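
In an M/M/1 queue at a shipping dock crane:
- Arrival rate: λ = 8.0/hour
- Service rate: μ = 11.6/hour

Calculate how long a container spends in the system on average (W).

First, compute utilization: ρ = λ/μ = 8.0/11.6 = 0.6897
For M/M/1: W = 1/(μ-λ)
W = 1/(11.6-8.0) = 1/3.60
W = 0.2778 hours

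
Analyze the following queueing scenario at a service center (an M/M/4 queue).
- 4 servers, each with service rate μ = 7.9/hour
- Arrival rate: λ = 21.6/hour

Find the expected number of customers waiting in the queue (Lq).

Traffic intensity: ρ = λ/(cμ) = 21.6/(4×7.9) = 0.6835
Since ρ = 0.6835 < 1, system is stable.
Offered load a = λ/μ = cρ = 21.6/7.9 = 2.7342
P₀ = [ Σₙ₌₀^3 aⁿ/n! + a^4/(4!(1-ρ)) ]⁻¹
Σ = a^0/0! + a^1/1! + a^2/2! + a^3/3! = 1.00000 + 2.73418 + 3.73786 + 3.40666 = 10.8787
a^4/(4!(1-ρ)) = 55.8865/(24 × 0.316456) = 7.3584
P₀ = 1/(10.8787 + 7.3584) = 0.05483
Lq = P₀·a^4·ρ / (4!(1-ρ)²) = 0.0548333 × 55.8865 × 0.683544 / (24 × 0.100144) = 0.8715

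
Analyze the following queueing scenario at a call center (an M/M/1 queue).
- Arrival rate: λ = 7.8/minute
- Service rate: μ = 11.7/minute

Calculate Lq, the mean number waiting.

ρ = λ/μ = 7.8/11.7 = 0.6667
For M/M/1: Lq = λ²/(μ(μ-λ))
Lq = 60.84/(11.7 × 3.90)
Lq = 1.3333 calls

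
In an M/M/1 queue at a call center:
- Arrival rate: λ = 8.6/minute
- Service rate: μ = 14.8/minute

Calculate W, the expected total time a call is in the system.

First, compute utilization: ρ = λ/μ = 8.6/14.8 = 0.5811
For M/M/1: W = 1/(μ-λ)
W = 1/(14.8-8.6) = 1/6.20
W = 0.1613 minutes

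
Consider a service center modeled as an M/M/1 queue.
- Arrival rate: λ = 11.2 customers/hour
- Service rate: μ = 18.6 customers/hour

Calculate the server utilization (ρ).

Server utilization: ρ = λ/μ
ρ = 11.2/18.6 = 0.6022
The server is busy 60.22% of the time.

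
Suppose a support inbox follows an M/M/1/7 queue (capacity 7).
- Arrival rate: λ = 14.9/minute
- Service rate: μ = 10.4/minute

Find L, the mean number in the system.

ρ = λ/μ = 14.9/10.4 = 1.4327
P₀ = (1-ρ)/(1-ρ^(K+1)) = (1-1.4327)/(1-1.4327^8) = -0.4327/-16.7518 = 0.02583
P_K = P₀×ρ^K = 0.02583 × 1.4327^7 = 0.02583 × 12.3904 = 0.3200
L = ρ[1 - (K+1)ρ^K + Kρ^(K+1)] / [(1-ρ)(1-ρ^(K+1))]
L = 1.4327 × (1 - 8×12.39044 + 7×17.75179) / ((1 - 1.4327) × (1 - 17.75179)) = 5.1665 emails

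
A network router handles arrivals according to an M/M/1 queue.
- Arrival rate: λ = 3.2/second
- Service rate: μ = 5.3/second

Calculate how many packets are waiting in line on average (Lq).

ρ = λ/μ = 3.2/5.3 = 0.6038
For M/M/1: Lq = λ²/(μ(μ-λ))
Lq = 10.24/(5.3 × 2.10)
Lq = 0.9200 packets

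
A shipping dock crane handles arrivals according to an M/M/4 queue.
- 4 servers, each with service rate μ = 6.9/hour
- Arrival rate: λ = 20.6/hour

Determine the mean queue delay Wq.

Traffic intensity: ρ = λ/(cμ) = 20.6/(4×6.9) = 0.7464
Since ρ = 0.7464 < 1, system is stable.
Offered load a = λ/μ = cρ = 20.6/6.9 = 2.9855
P₀ = [ Σₙ₌₀^3 aⁿ/n! + a^4/(4!(1-ρ)) ]⁻¹
Σ = a^0/0! + a^1/1! + a^2/2! + a^3/3! = 1.0000 + 2.9855 + 4.4566 + 4.4351 = 12.8772
a^4/(4!(1-ρ)) = 79.4461/(24 × 0.253623) = 13.0519
P₀ = 1/(12.8772 + 13.0519) = 0.03857
Lq = P₀·a^4·ρ / (4!(1-ρ)²) = 0.038567 × 79.4461 × 0.74638 / (24 × 0.064325) = 1.4813
Wq = Lq/λ = 1.4813/20.6 = 0.07191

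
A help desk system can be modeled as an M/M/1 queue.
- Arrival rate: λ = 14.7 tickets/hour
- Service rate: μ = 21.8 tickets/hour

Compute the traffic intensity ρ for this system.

Server utilization: ρ = λ/μ
ρ = 14.7/21.8 = 0.6743
The server is busy 67.43% of the time.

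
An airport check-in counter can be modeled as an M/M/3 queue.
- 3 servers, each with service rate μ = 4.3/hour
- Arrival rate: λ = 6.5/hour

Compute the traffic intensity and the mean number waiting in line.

Traffic intensity: ρ = λ/(cμ) = 6.5/(3×4.3) = 0.5039
Since ρ = 0.5039 < 1, system is stable.
Offered load a = λ/μ = cρ = 6.5/4.3 = 1.5116
P₀ = [ Σₙ₌₀^2 aⁿ/n! + a^3/(3!(1-ρ)) ]⁻¹
Σ = a^0/0! + a^1/1! + a^2/2! = 1.0000 + 1.5116 + 1.1425 = 3.6541
a^3/(3!(1-ρ)) = 3.4541/(6 × 0.4961) = 1.1604
P₀ = 1/(3.6541 + 1.1604) = 0.2077
Lq = P₀·a^3·ρ / (3!(1-ρ)²) = 0.2077 × 3.4541 × 0.5039 / (6 × 0.2461) = 0.2448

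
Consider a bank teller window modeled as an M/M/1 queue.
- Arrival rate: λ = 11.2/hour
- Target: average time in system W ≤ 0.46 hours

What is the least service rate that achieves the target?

For M/M/1: W = 1/(μ-λ)
Need W ≤ 0.46, so 1/(μ-λ) ≤ 0.46
μ - λ ≥ 1/0.46 = 2.1739
μ ≥ 11.2 + 2.1739 = 13.3739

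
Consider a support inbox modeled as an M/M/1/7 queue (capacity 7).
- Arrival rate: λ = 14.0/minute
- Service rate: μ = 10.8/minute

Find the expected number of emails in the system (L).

ρ = λ/μ = 14.0/10.8 = 1.296296
P₀ = (1-ρ)/(1-ρ^(K+1)) = (1-1.296296)/(1-1.296296^8) = -0.2963/-6.9732 = 0.04249
P_K = P₀×ρ^K = 0.04249 × 1.296296^7 = 0.04249 × 6.1508 = 0.2613
L = ρ[1 - (K+1)ρ^K + Kρ^(K+1)] / [(1-ρ)(1-ρ^(K+1))]
L = 1.296296 × (1 - 8×6.15077 + 7×7.97321) / ((1 - 1.296296) × (1 - 7.97321)) = 4.7722 emails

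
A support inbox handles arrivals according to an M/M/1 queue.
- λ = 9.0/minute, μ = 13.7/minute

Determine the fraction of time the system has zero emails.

ρ = λ/μ = 9.0/13.7 = 0.6569
P(0) = 1 - ρ = 1 - 0.6569 = 0.3431
The server is idle 34.31% of the time.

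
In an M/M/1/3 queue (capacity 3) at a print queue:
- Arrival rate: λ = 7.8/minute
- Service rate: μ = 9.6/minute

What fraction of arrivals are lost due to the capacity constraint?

ρ = λ/μ = 7.8/9.6 = 0.8125
P₀ = (1-ρ)/(1-ρ^(K+1)) = (1-0.8125)/(1-0.8125^4) = 0.1875/0.5642 = 0.3323
P_K = P₀×ρ^K = 0.33233 × 0.8125^3 = 0.33233 × 0.53638 = 0.1783
Blocking probability = 17.83%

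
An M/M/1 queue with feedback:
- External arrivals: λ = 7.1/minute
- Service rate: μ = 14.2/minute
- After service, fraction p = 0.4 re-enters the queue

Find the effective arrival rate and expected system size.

Effective arrival rate: λ_eff = λ/(1-p) = 7.1/(1-0.4) = 7.1/0.60 = 11.83333
ρ = λ_eff/μ = 11.83333/14.2 = 0.833333
L = ρ/(1-ρ) = 0.833333/(1-0.833333) = 5.0000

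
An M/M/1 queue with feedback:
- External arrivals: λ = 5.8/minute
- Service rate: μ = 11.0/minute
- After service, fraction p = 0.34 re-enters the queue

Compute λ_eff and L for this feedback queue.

Effective arrival rate: λ_eff = λ/(1-p) = 5.8/(1-0.34) = 5.8/0.66 = 8.78788
ρ = λ_eff/μ = 8.78788/11.0 = 0.798898
L = ρ/(1-ρ) = 0.798898/(1-0.798898) = 3.9726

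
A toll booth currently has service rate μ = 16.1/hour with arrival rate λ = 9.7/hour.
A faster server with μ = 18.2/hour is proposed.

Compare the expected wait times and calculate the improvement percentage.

System 1: ρ₁ = 9.7/16.1 = 0.6025, W₁ = 1/(16.1-9.7) = 0.1562
System 2: ρ₂ = 9.7/18.2 = 0.5330, W₂ = 1/(18.2-9.7) = 0.1176
Improvement: (W₁-W₂)/W₁ = (0.1562-0.1176)/0.1562 = 24.71%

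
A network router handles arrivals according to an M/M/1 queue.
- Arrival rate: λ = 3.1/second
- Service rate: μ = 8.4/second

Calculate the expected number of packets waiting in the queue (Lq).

ρ = λ/μ = 3.1/8.4 = 0.3690
For M/M/1: Lq = λ²/(μ(μ-λ))
Lq = 9.61/(8.4 × 5.30)
Lq = 0.2159 packets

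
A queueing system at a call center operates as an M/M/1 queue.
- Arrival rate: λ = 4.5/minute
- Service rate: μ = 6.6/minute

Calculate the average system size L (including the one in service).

ρ = λ/μ = 4.5/6.6 = 0.6818
For M/M/1: L = λ/(μ-λ)
L = 4.5/(6.6-4.5) = 4.5/2.10
L = 2.1429 calls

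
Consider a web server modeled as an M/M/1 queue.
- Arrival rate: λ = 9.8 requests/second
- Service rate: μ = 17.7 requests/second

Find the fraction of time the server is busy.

Server utilization: ρ = λ/μ
ρ = 9.8/17.7 = 0.5537
The server is busy 55.37% of the time.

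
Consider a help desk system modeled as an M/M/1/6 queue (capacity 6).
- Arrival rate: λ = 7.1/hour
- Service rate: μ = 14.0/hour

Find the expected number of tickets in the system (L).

ρ = λ/μ = 7.1/14.0 = 0.50714
P₀ = (1-ρ)/(1-ρ^(K+1)) = (1-0.50714)/(1-0.50714^7) = 0.492860/0.991372 = 0.4971
P_K = P₀×ρ^K = 0.49715 × 0.50714^6 = 0.49715 × 0.017012 = 0.008458
L = ρ[1 - (K+1)ρ^K + Kρ^(K+1)] / [(1-ρ)(1-ρ^(K+1))]
L = 0.50714 × (1 - 7×0.01701 + 6×0.008628) / ((1 - 0.50714) × (1 - 0.008628)) = 0.9681 tickets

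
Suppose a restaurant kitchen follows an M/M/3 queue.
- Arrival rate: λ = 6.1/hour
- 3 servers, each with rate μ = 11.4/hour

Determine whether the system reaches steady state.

Stability requires ρ = λ/(cμ) < 1
ρ = 6.1/(3 × 11.4) = 6.1/34.20 = 0.1784
Since 0.1784 < 1, the system is STABLE.
The servers are busy 17.84% of the time.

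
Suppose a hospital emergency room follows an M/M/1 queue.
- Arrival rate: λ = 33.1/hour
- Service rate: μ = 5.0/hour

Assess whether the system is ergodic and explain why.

Stability requires ρ = λ/(cμ) < 1
ρ = 33.1/(1 × 5.0) = 33.1/5.00 = 6.6200
Since 6.6200 ≥ 1, the system is UNSTABLE.
Queue grows without bound. Need μ > λ = 33.1.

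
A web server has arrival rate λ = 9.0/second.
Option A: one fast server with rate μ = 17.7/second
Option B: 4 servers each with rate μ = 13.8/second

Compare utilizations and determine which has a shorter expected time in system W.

Option A: single server μ = 17.7 (M/M/1)
  ρ_A = 9.0/17.7 = 0.5085
  W_A = 1/(μ-λ) = 1/(17.7-9.0) = 1/8.70 = 0.1149

Option B: 4 servers μ = 13.8 (M/M/4)
  ρ_B = λ/(cμ) = 9.0/(4×13.8) = 0.1630
  Offered load a = λ/μ = cρ = 9.0/13.8 = 0.6522
  P₀ = [ Σₙ₌₀^3 aⁿ/n! + a^4/(4!(1-ρ)) ]⁻¹
  Σ = a^0/0! + a^1/1! + a^2/2! + a^3/3! = 1.0000 + 0.6522 + 0.2127 + 0.04623 = 1.9111
  a^4/(4!(1-ρ)) = 0.18091/(24 × 0.83696) = 0.009006
  P₀ = 1/(1.9111 + 0.009006) = 0.5208
  Lq = P₀·a^4·ρ / (4!(1-ρ)²) = 0.52081 × 0.18091 × 0.16304 / (24 × 0.70050) = 0.0009137
  Wq_B = Lq/λ = 0.00091374/9.0 = 0.00010153
  W_B = Wq_B + 1/μ = 0.00010153 + 0.072464 = 0.07257

Since W_B = 0.07257 < W_A = 0.1149, Option B (multiple servers) has the shorter time in system.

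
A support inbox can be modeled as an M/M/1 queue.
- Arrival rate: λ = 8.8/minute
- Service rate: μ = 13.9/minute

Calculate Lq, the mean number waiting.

ρ = λ/μ = 8.8/13.9 = 0.6331
For M/M/1: Lq = λ²/(μ(μ-λ))
Lq = 77.44/(13.9 × 5.10)
Lq = 1.0924 emails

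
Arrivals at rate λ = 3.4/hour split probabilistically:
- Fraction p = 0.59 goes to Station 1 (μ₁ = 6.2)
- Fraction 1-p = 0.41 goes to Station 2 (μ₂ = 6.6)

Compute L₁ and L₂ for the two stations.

Effective rates: λ₁ = 3.4×0.59 = 2.006, λ₂ = 3.4×0.41 = 1.394
Station 1: ρ₁ = 2.006/6.2 = 0.32355, L₁ = ρ₁/(1-ρ₁) = 0.32355/(1-0.32355) = 0.4783
Station 2: ρ₂ = 1.394/6.6 = 0.21121, L₂ = ρ₂/(1-ρ₂) = 0.21121/(1-0.21121) = 0.2678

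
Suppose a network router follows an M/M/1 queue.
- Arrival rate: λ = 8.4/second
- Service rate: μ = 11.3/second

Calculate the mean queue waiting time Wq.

First, compute utilization: ρ = λ/μ = 8.4/11.3 = 0.7434
For M/M/1: Wq = λ/(μ(μ-λ))
Wq = 8.4/(11.3 × (11.3-8.4))
Wq = 8.4/(11.3 × 2.90)
Wq = 0.2563 seconds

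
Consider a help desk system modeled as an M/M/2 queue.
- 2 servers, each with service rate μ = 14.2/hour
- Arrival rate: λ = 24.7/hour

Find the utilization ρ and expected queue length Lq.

Traffic intensity: ρ = λ/(cμ) = 24.7/(2×14.2) = 0.8697
Since ρ = 0.8697 < 1, system is stable.
Offered load a = λ/μ = cρ = 24.7/14.2 = 1.7394
P₀ = [ Σₙ₌₀^1 aⁿ/n! + a^2/(2!(1-ρ)) ]⁻¹
Σ = a^0/0! + a^1/1! = 1.0000 + 1.7394 = 2.7394
a^2/(2!(1-ρ)) = 3.0256/(2 × 0.13028) = 11.6119
P₀ = 1/(2.7394 + 11.6119) = 0.06968
Lq = P₀·a^2·ρ / (2!(1-ρ)²) = 0.0696798 × 3.02564 × 0.869718 / (2 × 0.0169733) = 5.4014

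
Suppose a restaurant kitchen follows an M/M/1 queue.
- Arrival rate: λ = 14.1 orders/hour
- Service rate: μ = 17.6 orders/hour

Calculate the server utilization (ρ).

Server utilization: ρ = λ/μ
ρ = 14.1/17.6 = 0.8011
The server is busy 80.11% of the time.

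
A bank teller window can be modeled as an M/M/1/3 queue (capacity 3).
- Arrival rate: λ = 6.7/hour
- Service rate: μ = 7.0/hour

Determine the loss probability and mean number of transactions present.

ρ = λ/μ = 6.7/7.0 = 0.95714
P₀ = (1-ρ)/(1-ρ^(K+1)) = (1-0.95714)/(1-0.95714^4) = 0.04286/0.1607 = 0.2667
P_K = P₀×ρ^K = 0.26666 × 0.95714^3 = 0.26666 × 0.87685 = 0.2338
Blocking probability P_3 = 0.2338 (23.38%)
L = ρ[1 - (K+1)ρ^K + Kρ^(K+1)] / [(1-ρ)(1-ρ^(K+1))]
L = 0.95714 × (1 - 4×0.876852 + 3×0.839270) / ((1 - 0.95714) × (1 - 0.839270)) = 1.4453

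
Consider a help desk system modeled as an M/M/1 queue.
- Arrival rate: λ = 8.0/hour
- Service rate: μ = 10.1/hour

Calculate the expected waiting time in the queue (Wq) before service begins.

First, compute utilization: ρ = λ/μ = 8.0/10.1 = 0.7921
For M/M/1: Wq = λ/(μ(μ-λ))
Wq = 8.0/(10.1 × (10.1-8.0))
Wq = 8.0/(10.1 × 2.10)
Wq = 0.3772 hours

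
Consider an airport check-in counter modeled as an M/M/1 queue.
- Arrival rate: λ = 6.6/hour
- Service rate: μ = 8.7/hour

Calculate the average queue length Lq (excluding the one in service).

ρ = λ/μ = 6.6/8.7 = 0.7586
For M/M/1: Lq = λ²/(μ(μ-λ))
Lq = 43.56/(8.7 × 2.10)
Lq = 2.3842 passengers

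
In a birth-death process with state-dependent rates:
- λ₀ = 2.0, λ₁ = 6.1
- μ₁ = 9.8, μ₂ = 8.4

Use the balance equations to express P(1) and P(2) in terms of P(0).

Balance equations:
State 0: λ₀P₀ = μ₁P₁ → P₁ = (λ₀/μ₁)P₀ = (2.0/9.8)P₀ = 0.2041P₀
State 1: P₂ = (λ₀λ₁)/(μ₁μ₂)P₀ = (2.0×6.1)/(9.8×8.4)P₀ = 0.1482P₀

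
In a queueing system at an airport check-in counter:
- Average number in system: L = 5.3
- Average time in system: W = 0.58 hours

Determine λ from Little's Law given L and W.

Little's Law: L = λW, so λ = L/W
λ = 5.3/0.58 = 9.1379 passengers/hour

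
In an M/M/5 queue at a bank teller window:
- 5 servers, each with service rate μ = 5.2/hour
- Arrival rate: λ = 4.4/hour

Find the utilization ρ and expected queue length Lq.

Traffic intensity: ρ = λ/(cμ) = 4.4/(5×5.2) = 0.1692
Since ρ = 0.1692 < 1, system is stable.
Offered load a = λ/μ = cρ = 4.4/5.2 = 0.8462
P₀ = [ Σₙ₌₀^4 aⁿ/n! + a^5/(5!(1-ρ)) ]⁻¹
Σ = a^0/0! + a^1/1! + a^2/2! + a^3/3! + a^4/4! = 1.0000 + 0.84615 + 0.35799 + 0.10097 + 0.021359 = 2.3265
a^5/(5!(1-ρ)) = 0.4338/(120 × 0.8308) = 0.004351
P₀ = 1/(2.3265 + 0.004351) = 0.4290
Lq = P₀·a^5·ρ / (5!(1-ρ)²) = 0.42903 × 0.43376 × 0.16923 / (120 × 0.69018) = 0.0003803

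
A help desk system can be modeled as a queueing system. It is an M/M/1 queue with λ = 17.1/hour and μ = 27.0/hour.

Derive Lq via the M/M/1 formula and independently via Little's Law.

Method 1 (direct): Lq = λ²/(μ(μ-λ)) = 292.41/(27.0 × 9.90) = 1.0939

Method 2 (Little's Law):
W = 1/(μ-λ) = 1/9.90 = 0.10101
Wq = W - 1/μ = 0.10101 - 0.037037 = 0.06397
Lq = λWq = 17.1 × 0.06397 = 1.0939 ✔ (matches Method 1)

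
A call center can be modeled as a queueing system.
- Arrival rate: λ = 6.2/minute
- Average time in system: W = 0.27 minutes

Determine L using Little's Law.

Little's Law: L = λW
L = 6.2 × 0.27 = 1.6740 calls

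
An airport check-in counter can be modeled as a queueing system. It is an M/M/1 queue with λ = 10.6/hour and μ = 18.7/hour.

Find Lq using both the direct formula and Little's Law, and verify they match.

Method 1 (direct): Lq = λ²/(μ(μ-λ)) = 112.36/(18.7 × 8.10) = 0.7418

Method 2 (Little's Law):
W = 1/(μ-λ) = 1/8.10 = 0.12346
Wq = W - 1/μ = 0.12346 - 0.053476 = 0.06998
Lq = λWq = 10.6 × 0.06998 = 0.7418 ✔ (matches Method 1)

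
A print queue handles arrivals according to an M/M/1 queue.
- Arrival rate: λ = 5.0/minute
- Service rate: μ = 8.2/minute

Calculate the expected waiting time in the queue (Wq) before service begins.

First, compute utilization: ρ = λ/μ = 5.0/8.2 = 0.6098
For M/M/1: Wq = λ/(μ(μ-λ))
Wq = 5.0/(8.2 × (8.2-5.0))
Wq = 5.0/(8.2 × 3.20)
Wq = 0.1905 minutes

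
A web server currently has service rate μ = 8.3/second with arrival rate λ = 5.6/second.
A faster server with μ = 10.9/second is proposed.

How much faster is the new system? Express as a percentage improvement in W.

System 1: ρ₁ = 5.6/8.3 = 0.6747, W₁ = 1/(8.3-5.6) = 0.3704
System 2: ρ₂ = 5.6/10.9 = 0.5138, W₂ = 1/(10.9-5.6) = 0.1887
Improvement: (W₁-W₂)/W₁ = (0.3704-0.1887)/0.3704 = 49.06%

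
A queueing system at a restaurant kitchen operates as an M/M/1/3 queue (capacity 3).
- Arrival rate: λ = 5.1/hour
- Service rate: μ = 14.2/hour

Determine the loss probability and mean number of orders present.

ρ = λ/μ = 5.1/14.2 = 0.359155
P₀ = (1-ρ)/(1-ρ^(K+1)) = (1-0.359155)/(1-0.359155^4) = 0.64084/0.98336 = 0.6517
P_K = P₀×ρ^K = 0.6517 × 0.359155^3 = 0.6517 × 0.04633 = 0.03019
Blocking probability P_3 = 0.03019 (3.02%)
L = ρ[1 - (K+1)ρ^K + Kρ^(K+1)] / [(1-ρ)(1-ρ^(K+1))]
L = 0.359155 × (1 - 4×0.04633 + 3×0.01664) / ((1 - 0.359155) × (1 - 0.01664)) = 0.4928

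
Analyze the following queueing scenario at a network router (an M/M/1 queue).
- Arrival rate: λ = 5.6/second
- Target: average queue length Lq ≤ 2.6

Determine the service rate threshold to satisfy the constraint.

For M/M/1: Lq = λ²/(μ(μ-λ))
Need Lq ≤ 2.6, i.e. μ(μ-λ) ≥ λ²/2.6
μ² - 5.6μ - 31.36/2.6 ≥ 0  →  μ² - 5.6μ - 12.06154 ≥ 0
Quadratic formula (positive root): μ = [λ + √(λ² + 4×12.06154)]/2
Discriminant: 31.36 + 4×12.06154 = 79.6062, √79.6062 = 8.9222
μ ≥ (5.6 + 8.9222)/2 = 7.2611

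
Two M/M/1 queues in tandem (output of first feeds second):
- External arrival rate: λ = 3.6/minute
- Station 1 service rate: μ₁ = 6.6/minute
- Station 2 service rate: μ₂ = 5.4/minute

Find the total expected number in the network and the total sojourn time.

By Jackson's theorem, each station behaves as independent M/M/1.
Station 1: ρ₁ = 3.6/6.6 = 0.5455, L₁ = ρ₁/(1-ρ₁) = λ/(μ₁-λ) = 3.6/3.00 = 1.2000
Station 2: ρ₂ = 3.6/5.4 = 0.6667, L₂ = ρ₂/(1-ρ₂) = λ/(μ₂-λ) = 3.6/1.80 = 2.0000
Total: L = L₁ + L₂ = 1.2000 + 2.0000 = 3.2000
W = L/λ = 3.2000/3.6 = 0.8889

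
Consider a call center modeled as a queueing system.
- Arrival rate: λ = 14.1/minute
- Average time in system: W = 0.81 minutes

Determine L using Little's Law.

Little's Law: L = λW
L = 14.1 × 0.81 = 11.4210 calls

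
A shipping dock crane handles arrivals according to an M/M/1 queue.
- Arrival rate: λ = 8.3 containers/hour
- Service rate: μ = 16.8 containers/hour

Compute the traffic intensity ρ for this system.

Server utilization: ρ = λ/μ
ρ = 8.3/16.8 = 0.4940
The server is busy 49.40% of the time.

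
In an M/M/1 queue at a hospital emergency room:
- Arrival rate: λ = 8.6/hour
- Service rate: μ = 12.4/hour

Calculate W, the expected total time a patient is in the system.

First, compute utilization: ρ = λ/μ = 8.6/12.4 = 0.6935
For M/M/1: W = 1/(μ-λ)
W = 1/(12.4-8.6) = 1/3.80
W = 0.2632 hours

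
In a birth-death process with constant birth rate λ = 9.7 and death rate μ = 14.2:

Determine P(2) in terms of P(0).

For constant rates: P(n)/P(0) = (λ/μ)^n
P(2)/P(0) = (9.7/14.2)^2 = 0.6831^2 = 0.4666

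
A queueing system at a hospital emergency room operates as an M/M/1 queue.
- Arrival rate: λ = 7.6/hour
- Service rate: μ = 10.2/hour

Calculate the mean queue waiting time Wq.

First, compute utilization: ρ = λ/μ = 7.6/10.2 = 0.7451
For M/M/1: Wq = λ/(μ(μ-λ))
Wq = 7.6/(10.2 × (10.2-7.6))
Wq = 7.6/(10.2 × 2.60)
Wq = 0.2866 hours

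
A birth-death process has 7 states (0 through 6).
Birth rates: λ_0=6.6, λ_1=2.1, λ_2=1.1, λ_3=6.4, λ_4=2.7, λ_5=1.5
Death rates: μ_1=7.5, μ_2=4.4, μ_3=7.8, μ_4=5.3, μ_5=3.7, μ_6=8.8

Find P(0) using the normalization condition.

Ratios P(n)/P(0) = (λ₀···λₙ₋₁)/(μ₁···μₙ):
P(1)/P(0) = (6.6)/(7.5) = 0.8800
P(2)/P(0) = (6.6×2.1)/(7.5×4.4) = 0.4200
P(3)/P(0) = (6.6×2.1×1.1)/(7.5×4.4×7.8) = 0.05923
P(4)/P(0) = (6.6×2.1×1.1×6.4)/(7.5×4.4×7.8×5.3) = 0.07152
P(5)/P(0) = (6.6×2.1×1.1×6.4×2.7)/(7.5×4.4×7.8×5.3×3.7) = 0.05219
P(6)/P(0) = (6.6×2.1×1.1×6.4×2.7×1.5)/(7.5×4.4×7.8×5.3×3.7×8.8) = 0.008897

Normalization: ∑ P(n) = 1
P(0) × (1.0000 + 0.8800 + 0.4200 + 0.05923 + 0.07152 + 0.05219 + 0.008897) = 1
P(0) × 2.4918 = 1
P(0) = 1/2.4918 = 0.4013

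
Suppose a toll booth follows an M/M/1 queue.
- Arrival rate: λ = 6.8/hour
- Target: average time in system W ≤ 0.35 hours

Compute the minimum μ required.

For M/M/1: W = 1/(μ-λ)
Need W ≤ 0.35, so 1/(μ-λ) ≤ 0.35
μ - λ ≥ 1/0.35 = 2.8571
μ ≥ 6.8 + 2.8571 = 9.6571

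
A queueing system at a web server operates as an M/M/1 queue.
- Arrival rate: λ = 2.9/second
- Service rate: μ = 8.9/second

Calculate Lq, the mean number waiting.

ρ = λ/μ = 2.9/8.9 = 0.3258
For M/M/1: Lq = λ²/(μ(μ-λ))
Lq = 8.41/(8.9 × 6.00)
Lq = 0.1575 requests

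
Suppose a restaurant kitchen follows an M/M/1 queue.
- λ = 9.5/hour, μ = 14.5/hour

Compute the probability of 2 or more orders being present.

ρ = λ/μ = 9.5/14.5 = 0.6552
P(N ≥ n) = ρⁿ
P(N ≥ 2) = 0.6552^2
P(N ≥ 2) = 0.4293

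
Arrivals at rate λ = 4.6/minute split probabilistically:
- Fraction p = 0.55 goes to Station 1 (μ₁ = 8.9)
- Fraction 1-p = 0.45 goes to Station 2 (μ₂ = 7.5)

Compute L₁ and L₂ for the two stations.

Effective rates: λ₁ = 4.6×0.55 = 2.53, λ₂ = 4.6×0.45 = 2.07
Station 1: ρ₁ = 2.53/8.9 = 0.2843, L₁ = ρ₁/(1-ρ₁) = 0.2843/(1-0.2843) = 0.3972
Station 2: ρ₂ = 2.07/7.5 = 0.2760, L₂ = ρ₂/(1-ρ₂) = 0.2760/(1-0.2760) = 0.3812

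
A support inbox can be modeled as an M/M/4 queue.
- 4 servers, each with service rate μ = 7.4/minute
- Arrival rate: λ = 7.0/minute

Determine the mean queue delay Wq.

Traffic intensity: ρ = λ/(cμ) = 7.0/(4×7.4) = 0.2365
Since ρ = 0.2365 < 1, system is stable.
Offered load a = λ/μ = cρ = 7.0/7.4 = 0.9459
P₀ = [ Σₙ₌₀^3 aⁿ/n! + a^4/(4!(1-ρ)) ]⁻¹
Σ = a^0/0! + a^1/1! + a^2/2! + a^3/3! = 1.0000 + 0.9459 + 0.4474 + 0.1411 = 2.5344
a^4/(4!(1-ρ)) = 0.8007/(24 × 0.7635) = 0.04370
P₀ = 1/(2.5344 + 0.04370) = 0.3879
Lq = P₀·a^4·ρ / (4!(1-ρ)²) = 0.3879 × 0.8007 × 0.2365 / (24 × 0.5830) = 0.005250
Wq = Lq/λ = 0.0052496/7.0 = 0.0007499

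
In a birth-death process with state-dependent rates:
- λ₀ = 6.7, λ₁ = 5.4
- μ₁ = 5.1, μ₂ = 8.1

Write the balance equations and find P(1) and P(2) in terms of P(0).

Balance equations:
State 0: λ₀P₀ = μ₁P₁ → P₁ = (λ₀/μ₁)P₀ = (6.7/5.1)P₀ = 1.3137P₀
State 1: P₂ = (λ₀λ₁)/(μ₁μ₂)P₀ = (6.7×5.4)/(5.1×8.1)P₀ = 0.8758P₀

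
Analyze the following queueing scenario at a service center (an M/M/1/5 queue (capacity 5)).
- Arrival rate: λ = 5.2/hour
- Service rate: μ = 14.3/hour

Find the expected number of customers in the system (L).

ρ = λ/μ = 5.2/14.3 = 0.36364
P₀ = (1-ρ)/(1-ρ^(K+1)) = (1-0.36364)/(1-0.36364^6) = 0.63636/0.99769 = 0.6378
P_K = P₀×ρ^K = 0.6378 × 0.36364^5 = 0.6378 × 0.006359 = 0.004056
L = ρ[1 - (K+1)ρ^K + Kρ^(K+1)] / [(1-ρ)(1-ρ^(K+1))]
L = 0.36364 × (1 - 6×0.006359 + 5×0.002312) / ((1 - 0.36364) × (1 - 0.002312)) = 0.5575 customers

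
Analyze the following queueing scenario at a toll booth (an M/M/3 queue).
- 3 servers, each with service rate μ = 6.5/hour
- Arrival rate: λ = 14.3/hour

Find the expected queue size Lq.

Traffic intensity: ρ = λ/(cμ) = 14.3/(3×6.5) = 0.7333
Since ρ = 0.7333 < 1, system is stable.
Offered load a = λ/μ = cρ = 14.3/6.5 = 2.2000
P₀ = [ Σₙ₌₀^2 aⁿ/n! + a^3/(3!(1-ρ)) ]⁻¹
Σ = a^0/0! + a^1/1! + a^2/2! = 1.0000 + 2.2000 + 2.4200 = 5.6200
a^3/(3!(1-ρ)) = 10.6480/(6 × 0.266667) = 6.6550
P₀ = 1/(5.6200 + 6.6550) = 0.08147
Lq = P₀·a^3·ρ / (3!(1-ρ)²) = 0.081466 × 10.6480 × 0.73333 / (6 × 0.071111) = 1.4909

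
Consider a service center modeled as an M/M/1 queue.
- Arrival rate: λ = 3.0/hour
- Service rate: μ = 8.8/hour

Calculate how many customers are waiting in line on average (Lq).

ρ = λ/μ = 3.0/8.8 = 0.3409
For M/M/1: Lq = λ²/(μ(μ-λ))
Lq = 9.00/(8.8 × 5.80)
Lq = 0.1763 customers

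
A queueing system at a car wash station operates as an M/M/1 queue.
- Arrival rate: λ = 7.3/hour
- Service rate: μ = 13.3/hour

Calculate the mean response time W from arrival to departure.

First, compute utilization: ρ = λ/μ = 7.3/13.3 = 0.5489
For M/M/1: W = 1/(μ-λ)
W = 1/(13.3-7.3) = 1/6.00
W = 0.1667 hours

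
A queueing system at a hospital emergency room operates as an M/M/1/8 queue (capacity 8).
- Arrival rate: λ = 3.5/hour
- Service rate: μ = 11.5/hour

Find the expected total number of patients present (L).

ρ = λ/μ = 3.5/11.5 = 0.30435
P₀ = (1-ρ)/(1-ρ^(K+1)) = (1-0.30435)/(1-0.30435^9) = 0.69565/0.99998 = 0.6957
P_K = P₀×ρ^K = 0.69567 × 0.30435^8 = 0.69567 × 0.000073618 = 0.00005121
L = ρ[1 - (K+1)ρ^K + Kρ^(K+1)] / [(1-ρ)(1-ρ^(K+1))]
L = 0.30435 × (1 - 9×0.00007362 + 8×0.00002241) / ((1 - 0.30435) × (1 - 0.00002241)) = 0.4373 patients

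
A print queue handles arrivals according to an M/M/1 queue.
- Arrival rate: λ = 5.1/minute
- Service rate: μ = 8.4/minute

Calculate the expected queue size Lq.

ρ = λ/μ = 5.1/8.4 = 0.6071
For M/M/1: Lq = λ²/(μ(μ-λ))
Lq = 26.01/(8.4 × 3.30)
Lq = 0.9383 jobs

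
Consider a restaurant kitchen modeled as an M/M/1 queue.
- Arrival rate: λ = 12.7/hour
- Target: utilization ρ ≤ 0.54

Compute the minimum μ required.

ρ = λ/μ, so μ = λ/ρ
μ ≥ 12.7/0.54 = 23.5185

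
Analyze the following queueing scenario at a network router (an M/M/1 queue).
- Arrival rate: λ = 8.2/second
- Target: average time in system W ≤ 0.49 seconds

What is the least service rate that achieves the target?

For M/M/1: W = 1/(μ-λ)
Need W ≤ 0.49, so 1/(μ-λ) ≤ 0.49
μ - λ ≥ 1/0.49 = 2.0408
μ ≥ 8.2 + 2.0408 = 10.2408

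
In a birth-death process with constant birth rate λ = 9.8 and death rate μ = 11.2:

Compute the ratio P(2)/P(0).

For constant rates: P(n)/P(0) = (λ/μ)^n
P(2)/P(0) = (9.8/11.2)^2 = 0.8750^2 = 0.7656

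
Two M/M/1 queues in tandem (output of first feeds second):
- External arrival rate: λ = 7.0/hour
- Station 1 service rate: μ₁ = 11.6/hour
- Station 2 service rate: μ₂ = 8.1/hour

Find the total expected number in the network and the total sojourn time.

By Jackson's theorem, each station behaves as independent M/M/1.
Station 1: ρ₁ = 7.0/11.6 = 0.6034, L₁ = ρ₁/(1-ρ₁) = λ/(μ₁-λ) = 7.0/4.60 = 1.52174
Station 2: ρ₂ = 7.0/8.1 = 0.8642, L₂ = ρ₂/(1-ρ₂) = λ/(μ₂-λ) = 7.0/1.10 = 6.36364
Total: L = L₁ + L₂ = 1.52174 + 6.36364 = 7.8854
W = L/λ = 7.8854/7.0 = 1.1265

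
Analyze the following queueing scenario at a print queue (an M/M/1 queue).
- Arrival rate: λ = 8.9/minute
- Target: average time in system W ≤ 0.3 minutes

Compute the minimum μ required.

For M/M/1: W = 1/(μ-λ)
Need W ≤ 0.3, so 1/(μ-λ) ≤ 0.3
μ - λ ≥ 1/0.3 = 3.3333
μ ≥ 8.9 + 3.3333 = 12.2333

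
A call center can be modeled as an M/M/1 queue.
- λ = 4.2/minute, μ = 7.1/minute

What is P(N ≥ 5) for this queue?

ρ = λ/μ = 4.2/7.1 = 0.59155
P(N ≥ n) = ρⁿ
P(N ≥ 5) = 0.59155^5
P(N ≥ 5) = 0.07244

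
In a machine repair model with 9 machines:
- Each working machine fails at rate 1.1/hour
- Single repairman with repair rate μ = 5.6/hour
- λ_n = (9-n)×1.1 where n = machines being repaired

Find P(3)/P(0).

P(3)/P(0) = ∏_{i=0}^{3-1} λ_i/μ_{i+1}
= (9-0)×1.1/5.6 × (9-1)×1.1/5.6 × (9-2)×1.1/5.6
= 3.8198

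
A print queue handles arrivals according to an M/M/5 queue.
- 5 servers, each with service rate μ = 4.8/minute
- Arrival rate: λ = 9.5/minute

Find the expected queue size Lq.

Traffic intensity: ρ = λ/(cμ) = 9.5/(5×4.8) = 0.3958
Since ρ = 0.3958 < 1, system is stable.
Offered load a = λ/μ = cρ = 9.5/4.8 = 1.9792
P₀ = [ Σₙ₌₀^4 aⁿ/n! + a^5/(5!(1-ρ)) ]⁻¹
Σ = a^0/0! + a^1/1! + a^2/2! + a^3/3! + a^4/4! = 1.00000 + 1.97917 + 1.95855 + 1.29210 + 0.639320 = 6.8691
a^5/(5!(1-ρ)) = 30.3677/(120 × 0.60417) = 0.4189
P₀ = 1/(6.8691 + 0.4189) = 0.1372
Lq = P₀·a^5·ρ / (5!(1-ρ)²) = 0.1372 × 30.3677 × 0.3958 / (120 × 0.3650) = 0.03765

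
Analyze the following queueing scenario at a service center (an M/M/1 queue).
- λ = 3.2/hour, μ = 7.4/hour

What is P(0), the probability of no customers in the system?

ρ = λ/μ = 3.2/7.4 = 0.4324
P(0) = 1 - ρ = 1 - 0.4324 = 0.5676
The server is idle 56.76% of the time.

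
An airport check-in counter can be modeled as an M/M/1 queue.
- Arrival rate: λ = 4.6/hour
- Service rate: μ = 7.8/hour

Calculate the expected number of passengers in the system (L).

ρ = λ/μ = 4.6/7.8 = 0.5897
For M/M/1: L = λ/(μ-λ)
L = 4.6/(7.8-4.6) = 4.6/3.20
L = 1.4375 passengers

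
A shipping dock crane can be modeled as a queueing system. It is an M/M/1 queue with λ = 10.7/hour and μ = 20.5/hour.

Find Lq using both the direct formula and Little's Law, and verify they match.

Method 1 (direct): Lq = λ²/(μ(μ-λ)) = 114.49/(20.5 × 9.80) = 0.5699

Method 2 (Little's Law):
W = 1/(μ-λ) = 1/9.80 = 0.10204
Wq = W - 1/μ = 0.10204 - 0.048780 = 0.05326
Lq = λWq = 10.7 × 0.05326 = 0.5699 ✔ (matches Method 1)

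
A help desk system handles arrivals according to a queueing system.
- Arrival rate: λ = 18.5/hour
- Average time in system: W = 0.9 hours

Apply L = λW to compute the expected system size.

Little's Law: L = λW
L = 18.5 × 0.9 = 16.6500 tickets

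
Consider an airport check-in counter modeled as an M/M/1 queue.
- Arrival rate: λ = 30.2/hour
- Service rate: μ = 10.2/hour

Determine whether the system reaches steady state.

Stability requires ρ = λ/(cμ) < 1
ρ = 30.2/(1 × 10.2) = 30.2/10.20 = 2.9608
Since 2.9608 ≥ 1, the system is UNSTABLE.
Queue grows without bound. Need μ > λ = 30.2.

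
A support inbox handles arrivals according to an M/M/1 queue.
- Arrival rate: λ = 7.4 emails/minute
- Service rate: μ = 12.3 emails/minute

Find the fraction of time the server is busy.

Server utilization: ρ = λ/μ
ρ = 7.4/12.3 = 0.6016
The server is busy 60.16% of the time.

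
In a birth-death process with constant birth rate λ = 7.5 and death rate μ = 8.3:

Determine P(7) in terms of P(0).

For constant rates: P(n)/P(0) = (λ/μ)^n
P(7)/P(0) = (7.5/8.3)^7 = 0.9036^7 = 0.4919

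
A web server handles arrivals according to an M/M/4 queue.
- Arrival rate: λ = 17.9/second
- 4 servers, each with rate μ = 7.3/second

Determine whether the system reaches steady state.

Stability requires ρ = λ/(cμ) < 1
ρ = 17.9/(4 × 7.3) = 17.9/29.20 = 0.6130
Since 0.6130 < 1, the system is STABLE.
The servers are busy 61.30% of the time.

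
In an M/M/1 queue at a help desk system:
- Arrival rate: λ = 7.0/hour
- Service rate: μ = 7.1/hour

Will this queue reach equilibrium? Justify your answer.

Stability requires ρ = λ/(cμ) < 1
ρ = 7.0/(1 × 7.1) = 7.0/7.10 = 0.9859
Since 0.9859 < 1, the system is STABLE.
The server is busy 98.59% of the time.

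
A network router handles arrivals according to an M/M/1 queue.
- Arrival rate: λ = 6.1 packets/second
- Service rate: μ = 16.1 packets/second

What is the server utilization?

Server utilization: ρ = λ/μ
ρ = 6.1/16.1 = 0.3789
The server is busy 37.89% of the time.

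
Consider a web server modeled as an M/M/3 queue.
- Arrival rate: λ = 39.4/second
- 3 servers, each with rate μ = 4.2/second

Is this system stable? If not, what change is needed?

Stability requires ρ = λ/(cμ) < 1
ρ = 39.4/(3 × 4.2) = 39.4/12.60 = 3.1270
Since 3.1270 ≥ 1, the system is UNSTABLE.
Need c > λ/μ = 39.4/4.2 = 9.38.
Minimum servers needed: c = 10.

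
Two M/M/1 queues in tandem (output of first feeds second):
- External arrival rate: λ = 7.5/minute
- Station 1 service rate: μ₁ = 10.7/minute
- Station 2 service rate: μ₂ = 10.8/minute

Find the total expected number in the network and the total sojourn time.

By Jackson's theorem, each station behaves as independent M/M/1.
Station 1: ρ₁ = 7.5/10.7 = 0.7009, L₁ = ρ₁/(1-ρ₁) = λ/(μ₁-λ) = 7.5/3.20 = 2.3438
Station 2: ρ₂ = 7.5/10.8 = 0.6944, L₂ = ρ₂/(1-ρ₂) = λ/(μ₂-λ) = 7.5/3.30 = 2.2727
Total: L = L₁ + L₂ = 2.3438 + 2.2727 = 4.6165
W = L/λ = 4.6165/7.5 = 0.6155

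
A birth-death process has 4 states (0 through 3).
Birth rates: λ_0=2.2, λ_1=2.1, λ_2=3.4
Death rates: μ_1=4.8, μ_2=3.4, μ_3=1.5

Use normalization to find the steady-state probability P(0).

Ratios P(n)/P(0) = (λ₀···λₙ₋₁)/(μ₁···μₙ):
P(1)/P(0) = (2.2)/(4.8) = 0.4583
P(2)/P(0) = (2.2×2.1)/(4.8×3.4) = 0.2831
P(3)/P(0) = (2.2×2.1×3.4)/(4.8×3.4×1.5) = 0.6417

Normalization: ∑ P(n) = 1
P(0) × (1.0000 + 0.4583 + 0.2831 + 0.6417) = 1
P(0) × 2.3831 = 1
P(0) = 1/2.3831 = 0.4196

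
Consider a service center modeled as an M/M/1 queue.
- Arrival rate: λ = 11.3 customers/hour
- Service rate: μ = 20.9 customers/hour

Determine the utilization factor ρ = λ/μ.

Server utilization: ρ = λ/μ
ρ = 11.3/20.9 = 0.5407
The server is busy 54.07% of the time.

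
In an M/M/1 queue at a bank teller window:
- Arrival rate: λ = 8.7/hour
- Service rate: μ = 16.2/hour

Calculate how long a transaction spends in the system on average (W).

First, compute utilization: ρ = λ/μ = 8.7/16.2 = 0.5370
For M/M/1: W = 1/(μ-λ)
W = 1/(16.2-8.7) = 1/7.50
W = 0.1333 hours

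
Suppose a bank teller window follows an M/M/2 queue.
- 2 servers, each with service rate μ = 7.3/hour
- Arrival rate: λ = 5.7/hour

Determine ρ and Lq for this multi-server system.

Traffic intensity: ρ = λ/(cμ) = 5.7/(2×7.3) = 0.3904
Since ρ = 0.3904 < 1, system is stable.
Offered load a = λ/μ = cρ = 5.7/7.3 = 0.7808
P₀ = [ Σₙ₌₀^1 aⁿ/n! + a^2/(2!(1-ρ)) ]⁻¹
Σ = a^0/0! + a^1/1! = 1.0000 + 0.7808 = 1.7808
a^2/(2!(1-ρ)) = 0.6097/(2 × 0.6096) = 0.5001
P₀ = 1/(1.7808 + 0.5001) = 0.4384
Lq = P₀·a^2·ρ / (2!(1-ρ)²) = 0.4384 × 0.6097 × 0.3904 / (2 × 0.3716) = 0.1404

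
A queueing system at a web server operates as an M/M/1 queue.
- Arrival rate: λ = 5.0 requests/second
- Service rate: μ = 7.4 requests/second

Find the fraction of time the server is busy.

Server utilization: ρ = λ/μ
ρ = 5.0/7.4 = 0.6757
The server is busy 67.57% of the time.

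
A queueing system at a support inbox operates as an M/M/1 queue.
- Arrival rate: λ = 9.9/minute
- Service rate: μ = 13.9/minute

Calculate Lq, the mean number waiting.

ρ = λ/μ = 9.9/13.9 = 0.7122
For M/M/1: Lq = λ²/(μ(μ-λ))
Lq = 98.01/(13.9 × 4.00)
Lq = 1.7628 emails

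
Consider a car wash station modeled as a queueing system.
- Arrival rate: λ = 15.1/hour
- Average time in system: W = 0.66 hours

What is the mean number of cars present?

Little's Law: L = λW
L = 15.1 × 0.66 = 9.9660 cars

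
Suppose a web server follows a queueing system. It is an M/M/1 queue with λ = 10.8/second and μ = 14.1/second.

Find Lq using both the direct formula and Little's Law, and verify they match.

Method 1 (direct): Lq = λ²/(μ(μ-λ)) = 116.64/(14.1 × 3.30) = 2.5068

Method 2 (Little's Law):
W = 1/(μ-λ) = 1/3.30 = 0.30303
Wq = W - 1/μ = 0.30303 - 0.070922 = 0.23211
Lq = λWq = 10.8 × 0.23211 = 2.5068 ✔ (matches Method 1)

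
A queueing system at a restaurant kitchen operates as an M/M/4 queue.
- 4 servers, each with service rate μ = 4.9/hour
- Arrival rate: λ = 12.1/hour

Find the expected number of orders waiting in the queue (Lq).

Traffic intensity: ρ = λ/(cμ) = 12.1/(4×4.9) = 0.6173
Since ρ = 0.6173 < 1, system is stable.
Offered load a = λ/μ = cρ = 12.1/4.9 = 2.4694
P₀ = [ Σₙ₌₀^3 aⁿ/n! + a^4/(4!(1-ρ)) ]⁻¹
Σ = a^0/0! + a^1/1! + a^2/2! + a^3/3! = 1.0000 + 2.4694 + 3.0489 + 2.5097 = 9.0280
a^4/(4!(1-ρ)) = 37.1841/(24 × 0.382653) = 4.0489
P₀ = 1/(9.0280 + 4.0489) = 0.07647
Lq = P₀·a^4·ρ / (4!(1-ρ)²) = 0.076471 × 37.1841 × 0.61735 / (24 × 0.14642) = 0.4995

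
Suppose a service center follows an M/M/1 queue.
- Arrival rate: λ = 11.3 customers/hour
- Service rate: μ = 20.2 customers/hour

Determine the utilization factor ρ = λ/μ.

Server utilization: ρ = λ/μ
ρ = 11.3/20.2 = 0.5594
The server is busy 55.94% of the time.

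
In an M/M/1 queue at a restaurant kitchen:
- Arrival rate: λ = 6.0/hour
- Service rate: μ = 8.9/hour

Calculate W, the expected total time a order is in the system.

First, compute utilization: ρ = λ/μ = 6.0/8.9 = 0.6742
For M/M/1: W = 1/(μ-λ)
W = 1/(8.9-6.0) = 1/2.90
W = 0.3448 hours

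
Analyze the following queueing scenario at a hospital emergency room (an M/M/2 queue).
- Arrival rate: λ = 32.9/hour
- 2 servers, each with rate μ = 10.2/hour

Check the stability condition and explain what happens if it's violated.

Stability requires ρ = λ/(cμ) < 1
ρ = 32.9/(2 × 10.2) = 32.9/20.40 = 1.6127
Since 1.6127 ≥ 1, the system is UNSTABLE.
Need c > λ/μ = 32.9/10.2 = 3.23.
Minimum servers needed: c = 4.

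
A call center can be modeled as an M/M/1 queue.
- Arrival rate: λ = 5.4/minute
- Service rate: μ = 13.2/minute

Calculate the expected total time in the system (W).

First, compute utilization: ρ = λ/μ = 5.4/13.2 = 0.4091
For M/M/1: W = 1/(μ-λ)
W = 1/(13.2-5.4) = 1/7.80
W = 0.1282 minutes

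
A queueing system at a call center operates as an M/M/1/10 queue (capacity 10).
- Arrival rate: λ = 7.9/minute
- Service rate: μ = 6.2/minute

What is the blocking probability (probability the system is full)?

ρ = λ/μ = 7.9/6.2 = 1.2742
P₀ = (1-ρ)/(1-ρ^(K+1)) = (1-1.2742)/(1-1.2742^11) = -0.2742/-13.3752 = 0.02050
P_K = P₀×ρ^K = 0.02050 × 1.2742^10 = 0.02050 × 11.2817 = 0.2313
Blocking probability = 23.13%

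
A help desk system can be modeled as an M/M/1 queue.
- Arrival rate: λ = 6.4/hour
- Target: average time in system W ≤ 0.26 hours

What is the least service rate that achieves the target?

For M/M/1: W = 1/(μ-λ)
Need W ≤ 0.26, so 1/(μ-λ) ≤ 0.26
μ - λ ≥ 1/0.26 = 3.8462
μ ≥ 6.4 + 3.8462 = 10.2462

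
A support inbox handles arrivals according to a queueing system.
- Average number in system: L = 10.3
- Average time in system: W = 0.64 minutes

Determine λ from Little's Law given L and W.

Little's Law: L = λW, so λ = L/W
λ = 10.3/0.64 = 16.0938 emails/minute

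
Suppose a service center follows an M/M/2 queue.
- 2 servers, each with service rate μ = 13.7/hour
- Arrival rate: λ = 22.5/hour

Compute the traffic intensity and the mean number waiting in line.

Traffic intensity: ρ = λ/(cμ) = 22.5/(2×13.7) = 0.8212
Since ρ = 0.8212 < 1, system is stable.
Offered load a = λ/μ = cρ = 22.5/13.7 = 1.6423
P₀ = [ Σₙ₌₀^1 aⁿ/n! + a^2/(2!(1-ρ)) ]⁻¹
Σ = a^0/0! + a^1/1! = 1.0000 + 1.6423 = 2.6423
a^2/(2!(1-ρ)) = 2.697267/(2 × 0.1788321) = 7.5413
P₀ = 1/(2.6423 + 7.5413) = 0.09820
Lq = P₀·a^2·ρ / (2!(1-ρ)²) = 0.098196 × 2.6973 × 0.82117 / (2 × 0.031981) = 3.4004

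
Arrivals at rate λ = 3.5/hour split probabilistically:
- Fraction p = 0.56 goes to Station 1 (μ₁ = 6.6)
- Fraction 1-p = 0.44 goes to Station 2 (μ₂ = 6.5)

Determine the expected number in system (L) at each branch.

Effective rates: λ₁ = 3.5×0.56 = 1.96, λ₂ = 3.5×0.44 = 1.54
Station 1: ρ₁ = 1.96/6.6 = 0.29697, L₁ = ρ₁/(1-ρ₁) = 0.29697/(1-0.29697) = 0.4224
Station 2: ρ₂ = 1.54/6.5 = 0.23692, L₂ = ρ₂/(1-ρ₂) = 0.23692/(1-0.23692) = 0.3105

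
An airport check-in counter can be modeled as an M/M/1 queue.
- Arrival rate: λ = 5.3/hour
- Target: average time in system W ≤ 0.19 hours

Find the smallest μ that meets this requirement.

For M/M/1: W = 1/(μ-λ)
Need W ≤ 0.19, so 1/(μ-λ) ≤ 0.19
μ - λ ≥ 1/0.19 = 5.2632
μ ≥ 5.3 + 5.2632 = 10.5632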